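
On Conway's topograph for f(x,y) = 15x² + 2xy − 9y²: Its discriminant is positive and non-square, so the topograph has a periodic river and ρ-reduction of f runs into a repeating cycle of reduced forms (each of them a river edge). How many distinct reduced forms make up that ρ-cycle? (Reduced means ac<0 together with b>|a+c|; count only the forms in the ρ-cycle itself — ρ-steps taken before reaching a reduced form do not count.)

D = 544, ⌊√D⌋ = 23
descent: ρ → (-9,16,8)  [lands on river]
river: ρ → (8,16,-9)
river: ρ → (-9,20,4)
river: ρ → (4,20,-9)
ρ-cycle length = 4 (tail of 1 descent step not counted)

4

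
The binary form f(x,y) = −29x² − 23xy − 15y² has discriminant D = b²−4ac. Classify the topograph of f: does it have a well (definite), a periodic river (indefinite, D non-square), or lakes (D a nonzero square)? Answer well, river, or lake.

D = b²−4ac = (-23)² − 4·(-29)·(-15) = -1211
D < 0 ⇒ definite ⇒ every region one sign ⇒ single well

well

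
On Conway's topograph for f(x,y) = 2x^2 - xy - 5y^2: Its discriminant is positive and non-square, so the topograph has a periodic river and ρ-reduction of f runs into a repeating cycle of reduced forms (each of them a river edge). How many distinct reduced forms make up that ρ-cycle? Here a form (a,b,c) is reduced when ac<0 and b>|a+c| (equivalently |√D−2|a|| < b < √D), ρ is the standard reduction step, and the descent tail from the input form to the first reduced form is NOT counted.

D = 41, ⌊√D⌋ = 6
descent: ρ → (-5,1,2)
descent: ρ → (2,3,-4)  [lands on river]
river: ρ → (-4,5,1)
river: ρ → (1,5,-4)
river: ρ → (-4,3,2)
river: ρ → (2,5,-2)
river: ρ → (-2,3,4)
river: ρ → (4,5,-1)
river: ρ → (-1,5,4)
river: ρ → (4,3,-2)
river: ρ → (-2,5,2)
ρ-cycle length = 10 (tail of 2 descent steps not counted)

10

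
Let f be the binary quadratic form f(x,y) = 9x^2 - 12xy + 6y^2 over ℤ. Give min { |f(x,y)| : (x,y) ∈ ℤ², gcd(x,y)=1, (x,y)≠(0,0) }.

translate: b→6 (≡-12 mod 18), so (9,-12,6)→(9,6,3)
flip: (9,6,3)→(3,-6,9)
translate: b→0 (≡-6 mod 6), so (3,-6,9)→(3,0,6)
reduced (well bottom): (3,0,6) with a≤c, −a<b≤a
well minimum = a = 3

3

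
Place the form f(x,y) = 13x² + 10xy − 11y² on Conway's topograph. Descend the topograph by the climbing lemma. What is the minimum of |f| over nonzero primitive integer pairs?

river: ρ → (-11,12,12)
river: ρ → (12,12,-11)
river: ρ → (-11,10,13)
river: ρ → (13,16,-8)
river: ρ → (-8,16,13)
river: ρ → (13,10,-11)
closes: descent 0, river 6
min |a| on river = 8

8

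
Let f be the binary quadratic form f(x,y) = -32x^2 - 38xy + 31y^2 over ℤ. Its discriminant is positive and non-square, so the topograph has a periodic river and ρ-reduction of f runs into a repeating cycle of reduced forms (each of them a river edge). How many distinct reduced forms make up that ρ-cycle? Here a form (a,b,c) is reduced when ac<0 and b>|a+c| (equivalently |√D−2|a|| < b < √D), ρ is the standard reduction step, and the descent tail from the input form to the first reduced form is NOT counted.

D = 5412, ⌊√D⌋ = 73
descent: ρ → (31,38,-32)  [lands on river]
river: ρ → (-32,26,37)
river: ρ → (37,48,-21)
river: ρ → (-21,36,49)
river: ρ → (49,62,-8)
river: ρ → (-8,66,33)
river: ρ → (33,66,-8)
river: ρ → (-8,62,49)
river: ρ → (49,36,-21)
river: ρ → (-21,48,37)
river: ρ → (37,26,-32)
river: ρ → (-32,38,31)
river: ρ → (31,24,-39)
river: ρ → (-39,54,16)
river: ρ → (16,42,-57)
river: ρ → (-57,72,1)
river: ρ → (1,72,-57)
river: ρ → (-57,42,16)
river: ρ → (16,54,-39)
river: ρ → (-39,24,31)
ρ-cycle length = 20 (tail of 1 descent step not counted)

20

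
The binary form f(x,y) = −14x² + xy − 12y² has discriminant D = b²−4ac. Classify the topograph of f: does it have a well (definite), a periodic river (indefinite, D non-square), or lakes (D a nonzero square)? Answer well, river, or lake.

D = b²−4ac = 1² − 4·(-14)·(-12) = -671
D < 0 ⇒ definite ⇒ every region one sign ⇒ single well

well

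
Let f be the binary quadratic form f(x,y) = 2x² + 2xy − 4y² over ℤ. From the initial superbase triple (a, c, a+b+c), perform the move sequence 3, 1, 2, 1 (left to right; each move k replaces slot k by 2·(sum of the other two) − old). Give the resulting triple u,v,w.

start (2,-4,0) = (f(1,0),f(0,1),f(1,1))
replace slot 3: 2·(2+(-4)) − 0 = -4 → (2,-4,-4)
replace slot 1: 2·((-4)+(-4)) − 2 = -18 → (-18,-4,-4)
replace slot 2: 2·((-18)+(-4)) − (-4) = -40 → (-18,-40,-4)
replace slot 1: 2·((-40)+(-4)) − (-18) = -70 → (-70,-40,-4)

-70,-40,-4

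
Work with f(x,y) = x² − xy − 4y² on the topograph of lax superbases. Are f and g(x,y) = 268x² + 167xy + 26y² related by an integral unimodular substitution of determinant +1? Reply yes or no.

D₁ = 17, D₂ = 17
river cycle of f (length 6): (1, 3, -2), (-2, 1, 2), (2, 3, -1), (-1, 3, 2), (2, 1, -2), (-2, 3, 1)
river cycle of g (length 6): (1, 3, -2), (-2, 1, 2), (2, 3, -1), (-1, 3, 2), (2, 1, -2), (-2, 3, 1)
cycles coincide ⇒ equivalent

yes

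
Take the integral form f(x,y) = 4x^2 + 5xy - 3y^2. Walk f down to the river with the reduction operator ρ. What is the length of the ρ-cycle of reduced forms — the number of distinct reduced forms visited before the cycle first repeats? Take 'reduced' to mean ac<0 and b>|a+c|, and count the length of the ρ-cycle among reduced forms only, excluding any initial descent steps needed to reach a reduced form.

D = 73, ⌊√D⌋ = 8
river: ρ → (-3,7,2)
river: ρ → (2,5,-6)
river: ρ → (-6,7,1)
river: ρ → (1,7,-6)
river: ρ → (-6,5,2)
river: ρ → (2,7,-3)
river: ρ → (-3,5,4)
river: ρ → (4,3,-4)
river: ρ → (-4,5,3)
river: ρ → (3,7,-2)
river: ρ → (-2,5,6)
river: ρ → (6,7,-1)
river: ρ → (-1,7,6)
river: ρ → (6,5,-2)
river: ρ → (-2,7,3)
river: ρ → (3,5,-4)
river: ρ → (-4,3,4)
river: ρ → (4,5,-3)
ρ-cycle length = 18 (tail of 0 descent steps not counted)

18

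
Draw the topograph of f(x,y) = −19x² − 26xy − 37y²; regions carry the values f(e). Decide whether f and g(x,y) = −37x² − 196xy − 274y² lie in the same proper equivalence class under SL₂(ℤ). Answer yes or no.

D₁ = -2136, D₂ = -2136
f is negative-definite; reduce −f:
−f: translate: b→-12 (≡26 mod 38), so (19,26,37)→(19,-12,30)
−f: reduced (well bottom): (19,-12,30) with a≤c, −a<b≤a
flip sign back: reduced form of f is (-19,12,-30)
g is negative-definite; reduce −g:
−g: translate: b→-26 (≡196 mod 74), so (37,196,274)→(37,-26,19)
−g: flip: (37,-26,19)→(19,26,37)
−g: translate: b→-12 (≡26 mod 38), so (19,26,37)→(19,-12,30)
−g: reduced (well bottom): (19,-12,30) with a≤c, −a<b≤a
flip sign back: reduced form of g is (-19,12,-30)
reduced forms (-19, 12, -30) vs (-19, 12, -30) ⇒ equivalent

yes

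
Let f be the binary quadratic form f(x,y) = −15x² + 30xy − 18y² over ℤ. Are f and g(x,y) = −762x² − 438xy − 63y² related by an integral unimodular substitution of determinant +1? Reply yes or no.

D₁ = -180, D₂ = -180
f is negative-definite; reduce −f:
−f: translate: b→0 (≡-30 mod 30), so (15,-30,18)→(15,0,3)
−f: flip: (15,0,3)→(3,0,15)
−f: reduced (well bottom): (3,0,15) with a≤c, −a<b≤a
flip sign back: reduced form of f is (-3,0,-15)
g is negative-definite; reduce −g:
−g: flip: (762,438,63)→(63,-438,762)
−g: translate: b→-60 (≡-438 mod 126), so (63,-438,762)→(63,-60,15)
−g: flip: (63,-60,15)→(15,60,63)
−g: translate: b→0 (≡60 mod 30), so (15,60,63)→(15,0,3)
−g: flip: (15,0,3)→(3,0,15)
−g: reduced (well bottom): (3,0,15) with a≤c, −a<b≤a
flip sign back: reduced form of g is (-3,0,-15)
reduced forms (-3, 0, -15) vs (-3, 0, -15) ⇒ equivalent

yes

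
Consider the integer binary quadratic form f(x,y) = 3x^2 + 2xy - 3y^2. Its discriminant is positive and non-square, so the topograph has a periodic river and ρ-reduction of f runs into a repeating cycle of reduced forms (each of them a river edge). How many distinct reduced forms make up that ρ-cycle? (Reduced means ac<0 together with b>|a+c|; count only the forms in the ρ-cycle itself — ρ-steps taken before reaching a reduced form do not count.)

D = 40, ⌊√D⌋ = 6
river: ρ → (-3,4,2)
river: ρ → (2,4,-3)
river: ρ → (-3,2,3)
river: ρ → (3,4,-2)
river: ρ → (-2,4,3)
river: ρ → (3,2,-3)
ρ-cycle length = 6 (tail of 0 descent steps not counted)

6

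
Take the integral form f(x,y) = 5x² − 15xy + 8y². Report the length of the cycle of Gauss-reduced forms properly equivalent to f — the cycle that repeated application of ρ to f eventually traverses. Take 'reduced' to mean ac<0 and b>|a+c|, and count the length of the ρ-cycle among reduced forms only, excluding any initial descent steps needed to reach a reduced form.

D = 65, ⌊√D⌋ = 8
descent: ρ → (8,-1,-2)
descent: ρ → (-2,5,5)  [lands on river]
river: ρ → (5,5,-2)
river: ρ → (-2,7,2)
river: ρ → (2,5,-5)
river: ρ → (-5,5,2)
river: ρ → (2,7,-2)
ρ-cycle length = 6 (tail of 2 descent steps not counted)

6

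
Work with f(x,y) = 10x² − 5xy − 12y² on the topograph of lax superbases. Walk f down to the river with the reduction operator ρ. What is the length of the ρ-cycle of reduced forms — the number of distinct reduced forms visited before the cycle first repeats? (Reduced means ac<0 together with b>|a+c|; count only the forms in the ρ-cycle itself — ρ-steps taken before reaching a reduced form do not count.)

D = 505, ⌊√D⌋ = 22
descent: ρ → (-12,5,10)  [lands on river]
river: ρ → (10,15,-7)
river: ρ → (-7,13,12)
river: ρ → (12,11,-8)
river: ρ → (-8,21,2)
river: ρ → (2,19,-18)
river: ρ → (-18,17,3)
river: ρ → (3,19,-12)
ρ-cycle length = 8 (tail of 1 descent step not counted)

8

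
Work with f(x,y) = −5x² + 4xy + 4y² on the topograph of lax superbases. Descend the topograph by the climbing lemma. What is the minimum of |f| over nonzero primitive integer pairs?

river: ρ → (4,4,-5)
river: ρ → (-5,6,3)
river: ρ → (3,6,-5)
river: ρ → (-5,4,4)
closes: descent 0, river 4
min |a| on river = 3

3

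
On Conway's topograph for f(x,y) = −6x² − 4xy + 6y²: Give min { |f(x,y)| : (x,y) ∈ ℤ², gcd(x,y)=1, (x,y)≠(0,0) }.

descent: ρ → (6,4,-6)  [lands on river]
river: ρ → (-6,8,4)
river: ρ → (4,8,-6)
river: ρ → (-6,4,6)
river: ρ → (6,8,-4)
river: ρ → (-4,8,6)
closes: descent 1, river 6
min |a| on river = 4

4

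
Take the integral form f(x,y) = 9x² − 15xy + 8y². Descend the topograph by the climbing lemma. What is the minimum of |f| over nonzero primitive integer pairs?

translate: b→3 (≡-15 mod 18), so (9,-15,8)→(9,3,2)
flip: (9,3,2)→(2,-3,9)
translate: b→1 (≡-3 mod 4), so (2,-3,9)→(2,1,8)
reduced (well bottom): (2,1,8) with a≤c, −a<b≤a
well minimum = a = 2

2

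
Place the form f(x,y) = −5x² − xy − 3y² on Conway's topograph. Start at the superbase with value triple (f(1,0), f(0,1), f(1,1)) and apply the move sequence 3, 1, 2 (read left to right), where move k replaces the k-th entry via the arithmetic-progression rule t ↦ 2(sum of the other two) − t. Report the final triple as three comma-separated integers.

start (-5,-3,-9) = (f(1,0),f(0,1),f(1,1))
replace slot 3: 2·((-5)+(-3)) − (-9) = -7 → (-5,-3,-7)
replace slot 1: 2·((-3)+(-7)) − (-5) = -15 → (-15,-3,-7)
replace slot 2: 2·((-15)+(-7)) − (-3) = -41 → (-15,-41,-7)

-15,-41,-7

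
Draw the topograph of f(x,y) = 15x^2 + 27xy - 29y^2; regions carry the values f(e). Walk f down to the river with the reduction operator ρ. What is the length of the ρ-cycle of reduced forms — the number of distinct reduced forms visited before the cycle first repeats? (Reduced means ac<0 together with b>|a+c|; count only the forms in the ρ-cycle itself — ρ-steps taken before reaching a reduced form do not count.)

D = 2469, ⌊√D⌋ = 49
river: ρ → (-29,31,13)
river: ρ → (13,47,-5)
river: ρ → (-5,43,31)
river: ρ → (31,19,-17)
river: ρ → (-17,49,1)
river: ρ → (1,49,-17)
river: ρ → (-17,19,31)
river: ρ → (31,43,-5)
river: ρ → (-5,47,13)
river: ρ → (13,31,-29)
river: ρ → (-29,27,15)
river: ρ → (15,33,-23)
river: ρ → (-23,13,25)
river: ρ → (25,37,-11)
river: ρ → (-11,29,37)
river: ρ → (37,45,-3)
river: ρ → (-3,45,37)
river: ρ → (37,29,-11)
river: ρ → (-11,37,25)
river: ρ → (25,13,-23)
river: ρ → (-23,33,15)
river: ρ → (15,27,-29)
ρ-cycle length = 22 (tail of 0 descent steps not counted)

22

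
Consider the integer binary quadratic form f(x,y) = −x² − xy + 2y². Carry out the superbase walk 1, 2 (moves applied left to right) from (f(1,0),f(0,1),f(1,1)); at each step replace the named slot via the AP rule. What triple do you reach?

start (-1,2,0) = (f(1,0),f(0,1),f(1,1))
replace slot 1: 2·(2+0) − (-1) = 5 → (5,2,0)
replace slot 2: 2·(5+0) − 2 = 8 → (5,8,0)

5,8,0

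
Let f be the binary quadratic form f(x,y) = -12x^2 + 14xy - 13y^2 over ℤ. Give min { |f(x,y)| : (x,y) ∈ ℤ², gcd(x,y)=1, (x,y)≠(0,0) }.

translate: b→10 (≡-14 mod 24), so (12,-14,13)→(12,10,11)
flip: (12,10,11)→(11,-10,12)
reduced (well bottom): (11,-10,12) with a≤c, −a<b≤a
well minimum |f| = |-11| = 11 (negative-definite)

11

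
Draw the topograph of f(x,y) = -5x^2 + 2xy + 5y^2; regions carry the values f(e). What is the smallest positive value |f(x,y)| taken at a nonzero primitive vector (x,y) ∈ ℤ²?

river: ρ → (5,8,-2)
river: ρ → (-2,8,5)
river: ρ → (5,2,-5)
river: ρ → (-5,8,2)
river: ρ → (2,8,-5)
river: ρ → (-5,2,5)
closes: descent 0, river 6
min |a| on river = 2

2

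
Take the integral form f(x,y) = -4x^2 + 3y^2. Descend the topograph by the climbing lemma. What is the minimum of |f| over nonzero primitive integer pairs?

descent: ρ → (3,6,-1)  [lands on river]
river: ρ → (-1,6,3)
closes: descent 1, river 2
min |a| on river = 1

1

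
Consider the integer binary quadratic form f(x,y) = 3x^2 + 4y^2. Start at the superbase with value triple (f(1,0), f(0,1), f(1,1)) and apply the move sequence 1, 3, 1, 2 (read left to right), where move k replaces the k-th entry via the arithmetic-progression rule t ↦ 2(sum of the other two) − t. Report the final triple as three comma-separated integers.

start (3,4,7) = (f(1,0),f(0,1),f(1,1))
replace slot 1: 2·(4+7) − 3 = 19 → (19,4,7)
replace slot 3: 2·(19+4) − 7 = 39 → (19,4,39)
replace slot 1: 2·(4+39) − 19 = 67 → (67,4,39)
replace slot 2: 2·(67+39) − 4 = 208 → (67,208,39)

67,208,39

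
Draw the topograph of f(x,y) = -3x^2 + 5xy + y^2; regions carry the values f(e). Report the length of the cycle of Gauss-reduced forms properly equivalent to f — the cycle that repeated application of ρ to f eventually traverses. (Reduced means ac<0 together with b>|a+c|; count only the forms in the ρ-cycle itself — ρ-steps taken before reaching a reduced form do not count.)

D = 37, ⌊√D⌋ = 6
river: ρ → (1,5,-3)
river: ρ → (-3,1,3)
river: ρ → (3,5,-1)
river: ρ → (-1,5,3)
river: ρ → (3,1,-3)
river: ρ → (-3,5,1)
ρ-cycle length = 6 (tail of 0 descent steps not counted)

6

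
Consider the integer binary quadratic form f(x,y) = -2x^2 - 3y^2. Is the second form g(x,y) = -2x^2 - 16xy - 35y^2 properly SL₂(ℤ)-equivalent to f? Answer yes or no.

D₁ = -24, D₂ = -24
f is negative-definite; reduce −f:
−f: reduced (well bottom): (2,0,3) with a≤c, −a<b≤a
flip sign back: reduced form of f is (-2,0,-3)
g is negative-definite; reduce −g:
−g: translate: b→0 (≡16 mod 4), so (2,16,35)→(2,0,3)
−g: reduced (well bottom): (2,0,3) with a≤c, −a<b≤a
flip sign back: reduced form of g is (-2,0,-3)
reduced forms (-2, 0, -3) vs (-2, 0, -3) ⇒ equivalent

yes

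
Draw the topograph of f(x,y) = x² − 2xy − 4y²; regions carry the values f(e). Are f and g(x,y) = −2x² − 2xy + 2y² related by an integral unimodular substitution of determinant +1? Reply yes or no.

D₁ = 20, D₂ = 20
river cycle of f (length 2): (1, 4, -1), (-1, 4, 1)
river cycle of g (length 2): (2, 2, -2), (-2, 2, 2)
cycles differ ⇒ inequivalent

no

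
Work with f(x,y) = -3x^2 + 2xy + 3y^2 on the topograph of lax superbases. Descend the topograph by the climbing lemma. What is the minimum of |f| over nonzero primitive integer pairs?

river: ρ → (3,4,-2)
river: ρ → (-2,4,3)
river: ρ → (3,2,-3)
river: ρ → (-3,4,2)
river: ρ → (2,4,-3)
river: ρ → (-3,2,3)
closes: descent 0, river 6
min |a| on river = 2

2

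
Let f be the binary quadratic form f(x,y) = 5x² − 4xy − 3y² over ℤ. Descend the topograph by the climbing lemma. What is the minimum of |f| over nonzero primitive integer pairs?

descent: ρ → (-3,4,5)  [lands on river]
river: ρ → (5,6,-2)
river: ρ → (-2,6,5)
river: ρ → (5,4,-3)
river: ρ → (-3,8,1)
river: ρ → (1,8,-3)
closes: descent 1, river 6
min |a| on river = 1

1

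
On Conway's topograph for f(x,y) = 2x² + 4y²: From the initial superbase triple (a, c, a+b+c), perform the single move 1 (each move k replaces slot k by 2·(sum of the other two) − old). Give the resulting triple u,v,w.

start (2,4,6) = (f(1,0),f(0,1),f(1,1))
replace slot 1: 2·(4+6) − 2 = 18 → (18,4,6)

18,4,6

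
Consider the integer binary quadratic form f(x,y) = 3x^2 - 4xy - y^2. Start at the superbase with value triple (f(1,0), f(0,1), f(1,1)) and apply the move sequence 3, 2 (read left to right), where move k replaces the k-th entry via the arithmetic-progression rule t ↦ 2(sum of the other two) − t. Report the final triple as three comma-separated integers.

start (3,-1,-2) = (f(1,0),f(0,1),f(1,1))
replace slot 3: 2·(3+(-1)) − (-2) = 6 → (3,-1,6)
replace slot 2: 2·(3+6) − (-1) = 19 → (3,19,6)

3,19,6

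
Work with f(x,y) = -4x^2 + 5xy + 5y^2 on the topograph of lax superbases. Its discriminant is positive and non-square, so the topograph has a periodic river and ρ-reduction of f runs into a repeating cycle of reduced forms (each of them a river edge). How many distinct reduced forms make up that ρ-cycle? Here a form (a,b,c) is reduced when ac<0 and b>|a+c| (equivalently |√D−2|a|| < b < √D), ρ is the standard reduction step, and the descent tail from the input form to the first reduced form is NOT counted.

D = 105, ⌊√D⌋ = 10
river: ρ → (5,5,-4)
river: ρ → (-4,3,6)
river: ρ → (6,9,-1)
river: ρ → (-1,9,6)
river: ρ → (6,3,-4)
river: ρ → (-4,5,5)
ρ-cycle length = 6 (tail of 0 descent steps not counted)

6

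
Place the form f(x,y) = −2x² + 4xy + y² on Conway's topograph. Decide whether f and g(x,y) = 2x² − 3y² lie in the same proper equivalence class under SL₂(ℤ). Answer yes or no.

D₁ = 24, D₂ = 24
river cycle of f (length 2): (1, 4, -2), (-2, 4, 1)
river cycle of g (length 2): (2, 4, -1), (-1, 4, 2)
cycles differ ⇒ inequivalent

no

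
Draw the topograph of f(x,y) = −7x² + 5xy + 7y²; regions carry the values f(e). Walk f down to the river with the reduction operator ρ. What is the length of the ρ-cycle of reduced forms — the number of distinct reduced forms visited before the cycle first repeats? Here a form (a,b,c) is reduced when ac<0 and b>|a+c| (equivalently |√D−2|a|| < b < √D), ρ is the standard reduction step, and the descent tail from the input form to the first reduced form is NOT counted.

D = 221, ⌊√D⌋ = 14
river: ρ → (7,9,-5)
river: ρ → (-5,11,5)
river: ρ → (5,9,-7)
river: ρ → (-7,5,7)
ρ-cycle length = 4 (tail of 0 descent steps not counted)

4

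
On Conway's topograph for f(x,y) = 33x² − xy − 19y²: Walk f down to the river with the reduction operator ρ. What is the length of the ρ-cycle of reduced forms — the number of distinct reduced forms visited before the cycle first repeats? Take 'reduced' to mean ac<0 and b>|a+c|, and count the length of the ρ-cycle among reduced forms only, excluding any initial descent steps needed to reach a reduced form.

D = 2509, ⌊√D⌋ = 50
descent: ρ → (-19,39,13)  [lands on river]
river: ρ → (13,39,-19)
river: ρ → (-19,37,15)
river: ρ → (15,23,-33)
river: ρ → (-33,43,5)
river: ρ → (5,47,-15)
river: ρ → (-15,43,11)
river: ρ → (11,45,-11)
river: ρ → (-11,43,15)
river: ρ → (15,47,-5)
river: ρ → (-5,43,33)
river: ρ → (33,23,-15)
river: ρ → (-15,37,19)
river: ρ → (19,39,-13)
river: ρ → (-13,39,19)
river: ρ → (19,37,-15)
river: ρ → (-15,23,33)
river: ρ → (33,43,-5)
river: ρ → (-5,47,15)
river: ρ → (15,43,-11)
river: ρ → (-11,45,11)
river: ρ → (11,43,-15)
river: ρ → (-15,47,5)
river: ρ → (5,43,-33)
river: ρ → (-33,23,15)
river: ρ → (15,37,-19)
ρ-cycle length = 26 (tail of 1 descent step not counted)

26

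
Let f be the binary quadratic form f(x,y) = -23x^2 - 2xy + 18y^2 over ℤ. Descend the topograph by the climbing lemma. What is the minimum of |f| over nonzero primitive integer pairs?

descent: ρ → (18,38,-3)  [lands on river]
river: ρ → (-3,40,5)
river: ρ → (5,40,-3)
river: ρ → (-3,38,18)
river: ρ → (18,34,-7)
river: ρ → (-7,36,13)
river: ρ → (13,16,-27)
river: ρ → (-27,38,2)
river: ρ → (2,38,-27)
river: ρ → (-27,16,13)
river: ρ → (13,36,-7)
river: ρ → (-7,34,18)
closes: descent 1, river 12
min |a| on river = 2

2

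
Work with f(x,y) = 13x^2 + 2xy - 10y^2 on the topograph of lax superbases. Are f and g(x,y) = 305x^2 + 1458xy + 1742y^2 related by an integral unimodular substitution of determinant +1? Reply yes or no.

D₁ = 524, D₂ = 524
river cycle of f (length 6): (-10, 18, 5), (5, 22, -2), (-2, 22, 5), (5, 18, -10), (-10, 22, 1), (1, 22, -10)
river cycle of g (length 6): (5, 22, -2), (-2, 22, 5), (5, 18, -10), (-10, 22, 1), (1, 22, -10), (-10, 18, 5)
cycles coincide ⇒ equivalent

yes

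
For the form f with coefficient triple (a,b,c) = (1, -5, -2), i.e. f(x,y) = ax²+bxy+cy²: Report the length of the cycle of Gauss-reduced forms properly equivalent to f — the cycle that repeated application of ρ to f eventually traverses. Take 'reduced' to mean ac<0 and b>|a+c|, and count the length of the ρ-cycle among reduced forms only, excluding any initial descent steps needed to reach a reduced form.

D = 33, ⌊√D⌋ = 5
descent: ρ → (-2,5,1)  [lands on river]
river: ρ → (1,5,-2)
river: ρ → (-2,3,3)
river: ρ → (3,3,-2)
ρ-cycle length = 4 (tail of 1 descent step not counted)

4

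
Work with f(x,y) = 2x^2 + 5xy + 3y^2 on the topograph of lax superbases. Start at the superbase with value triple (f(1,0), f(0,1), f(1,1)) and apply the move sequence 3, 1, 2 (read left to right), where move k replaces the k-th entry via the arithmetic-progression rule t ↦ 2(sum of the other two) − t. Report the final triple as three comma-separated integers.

start (2,3,10) = (f(1,0),f(0,1),f(1,1))
replace slot 3: 2·(2+3) − 10 = 0 → (2,3,0)
replace slot 1: 2·(3+0) − 2 = 4 → (4,3,0)
replace slot 2: 2·(4+0) − 3 = 5 → (4,5,0)

4,5,0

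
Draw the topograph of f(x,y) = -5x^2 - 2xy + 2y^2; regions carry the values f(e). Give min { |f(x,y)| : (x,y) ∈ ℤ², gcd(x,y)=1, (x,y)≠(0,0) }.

descent: ρ → (2,6,-1)  [lands on river]
river: ρ → (-1,6,2)
closes: descent 1, river 2
min |a| on river = 1

1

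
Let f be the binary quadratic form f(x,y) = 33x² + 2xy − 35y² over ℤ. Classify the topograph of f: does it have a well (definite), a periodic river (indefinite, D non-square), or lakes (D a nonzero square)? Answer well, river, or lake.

D = b²−4ac = 2² − 4·33·(-35) = 4624
D = 68² is a perfect square ⇒ form factors over ℤ ⇒ lakes

lake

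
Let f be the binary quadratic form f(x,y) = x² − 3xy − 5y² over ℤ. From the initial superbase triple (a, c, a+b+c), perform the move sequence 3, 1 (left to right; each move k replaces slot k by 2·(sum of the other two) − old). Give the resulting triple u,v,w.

start (1,-5,-7) = (f(1,0),f(0,1),f(1,1))
replace slot 3: 2·(1+(-5)) − (-7) = -1 → (1,-5,-1)
replace slot 1: 2·((-5)+(-1)) − 1 = -13 → (-13,-5,-1)

-13,-5,-1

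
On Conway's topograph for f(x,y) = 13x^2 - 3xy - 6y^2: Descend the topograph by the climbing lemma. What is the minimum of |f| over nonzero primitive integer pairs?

descent: ρ → (-6,15,4)  [lands on river]
river: ρ → (4,17,-2)
river: ρ → (-2,15,12)
river: ρ → (12,9,-5)
river: ρ → (-5,11,10)
river: ρ → (10,9,-6)
closes: descent 1, river 6
min |a| on river = 2

2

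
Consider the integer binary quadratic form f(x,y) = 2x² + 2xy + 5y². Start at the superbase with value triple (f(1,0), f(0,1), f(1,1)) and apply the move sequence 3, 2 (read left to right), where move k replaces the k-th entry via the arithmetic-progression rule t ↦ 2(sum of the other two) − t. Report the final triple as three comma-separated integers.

start (2,5,9) = (f(1,0),f(0,1),f(1,1))
replace slot 3: 2·(2+5) − 9 = 5 → (2,5,5)
replace slot 2: 2·(2+5) − 5 = 9 → (2,9,5)

2,9,5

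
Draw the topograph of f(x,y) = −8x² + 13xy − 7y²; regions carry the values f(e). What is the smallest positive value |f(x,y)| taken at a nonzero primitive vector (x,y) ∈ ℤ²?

translate: b→3 (≡-13 mod 16), so (8,-13,7)→(8,3,2)
flip: (8,3,2)→(2,-3,8)
translate: b→1 (≡-3 mod 4), so (2,-3,8)→(2,1,7)
reduced (well bottom): (2,1,7) with a≤c, −a<b≤a
well minimum |f| = |-2| = 2 (negative-definite)

2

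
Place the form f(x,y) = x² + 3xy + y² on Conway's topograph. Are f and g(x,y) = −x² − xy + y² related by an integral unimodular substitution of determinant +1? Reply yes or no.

D₁ = 5, D₂ = 5
river cycle of f (length 2): (1, 1, -1), (-1, 1, 1)
river cycle of g (length 2): (1, 1, -1), (-1, 1, 1)
cycles coincide ⇒ equivalent

yes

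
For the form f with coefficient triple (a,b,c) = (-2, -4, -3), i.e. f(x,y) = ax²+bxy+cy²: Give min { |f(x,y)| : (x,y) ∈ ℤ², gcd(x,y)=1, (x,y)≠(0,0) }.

translate: b→0 (≡4 mod 4), so (2,4,3)→(2,0,1)
flip: (2,0,1)→(1,0,2)
reduced (well bottom): (1,0,2) with a≤c, −a<b≤a
well minimum |f| = |-1| = 1 (negative-definite)

1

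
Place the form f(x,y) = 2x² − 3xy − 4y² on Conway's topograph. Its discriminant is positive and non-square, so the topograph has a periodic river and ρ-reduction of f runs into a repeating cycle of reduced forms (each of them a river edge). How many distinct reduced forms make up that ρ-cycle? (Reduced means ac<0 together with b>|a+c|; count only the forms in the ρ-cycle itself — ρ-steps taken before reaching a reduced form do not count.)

D = 41, ⌊√D⌋ = 6
descent: ρ → (-4,3,2)  [lands on river]
river: ρ → (2,5,-2)
river: ρ → (-2,3,4)
river: ρ → (4,5,-1)
river: ρ → (-1,5,4)
river: ρ → (4,3,-2)
river: ρ → (-2,5,2)
river: ρ → (2,3,-4)
river: ρ → (-4,5,1)
river: ρ → (1,5,-4)
ρ-cycle length = 10 (tail of 1 descent step not counted)

10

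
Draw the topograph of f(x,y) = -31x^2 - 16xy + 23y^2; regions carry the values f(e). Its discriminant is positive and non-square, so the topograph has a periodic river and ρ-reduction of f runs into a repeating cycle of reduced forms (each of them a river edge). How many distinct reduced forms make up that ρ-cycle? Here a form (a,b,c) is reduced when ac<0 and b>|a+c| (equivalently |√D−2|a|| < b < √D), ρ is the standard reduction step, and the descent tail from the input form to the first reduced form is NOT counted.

D = 3108, ⌊√D⌋ = 55
descent: ρ → (23,16,-31)  [lands on river]
river: ρ → (-31,46,8)
river: ρ → (8,50,-19)
river: ρ → (-19,26,32)
river: ρ → (32,38,-13)
river: ρ → (-13,40,29)
river: ρ → (29,18,-24)
river: ρ → (-24,30,23)
ρ-cycle length = 8 (tail of 1 descent step not counted)

8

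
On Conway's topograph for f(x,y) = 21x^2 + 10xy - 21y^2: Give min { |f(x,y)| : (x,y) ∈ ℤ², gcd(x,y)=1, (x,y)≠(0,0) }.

river: ρ → (-21,32,10)
river: ρ → (10,28,-27)
river: ρ → (-27,26,11)
river: ρ → (11,40,-6)
river: ρ → (-6,32,35)
river: ρ → (35,38,-3)
river: ρ → (-3,40,22)
river: ρ → (22,4,-21)
river: ρ → (-21,38,5)
river: ρ → (5,42,-5)
river: ρ → (-5,38,21)
river: ρ → (21,4,-22)
river: ρ → (-22,40,3)
river: ρ → (3,38,-35)
river: ρ → (-35,32,6)
river: ρ → (6,40,-11)
river: ρ → (-11,26,27)
river: ρ → (27,28,-10)
river: ρ → (-10,32,21)
river: ρ → (21,10,-21)
closes: descent 0, river 20
min |a| on river = 3

3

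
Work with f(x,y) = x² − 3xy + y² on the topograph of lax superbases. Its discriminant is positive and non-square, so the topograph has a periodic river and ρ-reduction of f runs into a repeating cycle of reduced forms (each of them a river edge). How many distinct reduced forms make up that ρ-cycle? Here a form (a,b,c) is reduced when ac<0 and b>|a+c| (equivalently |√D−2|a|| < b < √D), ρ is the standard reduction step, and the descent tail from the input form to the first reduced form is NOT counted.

D = 5, ⌊√D⌋ = 2
descent: ρ → (1,1,-1)  [lands on river]
river: ρ → (-1,1,1)
ρ-cycle length = 2 (tail of 1 descent step not counted)

2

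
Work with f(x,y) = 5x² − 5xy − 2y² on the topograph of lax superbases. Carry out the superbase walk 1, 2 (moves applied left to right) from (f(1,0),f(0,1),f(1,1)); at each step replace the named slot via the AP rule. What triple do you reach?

start (5,-2,-2) = (f(1,0),f(0,1),f(1,1))
replace slot 1: 2·((-2)+(-2)) − 5 = -13 → (-13,-2,-2)
replace slot 2: 2·((-13)+(-2)) − (-2) = -28 → (-13,-28,-2)

-13,-28,-2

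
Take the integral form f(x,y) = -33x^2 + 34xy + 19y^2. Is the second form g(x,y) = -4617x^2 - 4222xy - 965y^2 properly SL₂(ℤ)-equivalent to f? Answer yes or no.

D₁ = 3664, D₂ = 3664
river cycle of f (length 14): (19, 42, -25), (-25, 58, 3), (3, 56, -44), (-44, 32, 15), (15, 58, -5), (-5, 52, 48), (48, 44, -9), (-9, 46, 43), (43, 40, -12), (-12, 56, 11), … (4 more)
river cycle of g (length 14): (-33, 34, 19), (19, 42, -25), (-25, 58, 3), (3, 56, -44), (-44, 32, 15), (15, 58, -5), (-5, 52, 48), (48, 44, -9), (-9, 46, 43), (43, 40, -12), … (4 more)
cycles coincide ⇒ equivalent

yes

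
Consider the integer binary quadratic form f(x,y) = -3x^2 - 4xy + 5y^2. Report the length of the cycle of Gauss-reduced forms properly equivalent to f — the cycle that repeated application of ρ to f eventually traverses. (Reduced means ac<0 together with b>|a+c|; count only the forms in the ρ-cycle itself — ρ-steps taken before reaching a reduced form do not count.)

D = 76, ⌊√D⌋ = 8
descent: ρ → (5,4,-3)  [lands on river]
river: ρ → (-3,8,1)
river: ρ → (1,8,-3)
river: ρ → (-3,4,5)
river: ρ → (5,6,-2)
river: ρ → (-2,6,5)
ρ-cycle length = 6 (tail of 1 descent step not counted)

6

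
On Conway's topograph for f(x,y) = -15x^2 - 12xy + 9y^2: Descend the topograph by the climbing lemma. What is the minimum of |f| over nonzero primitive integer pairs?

descent: ρ → (9,12,-15)  [lands on river]
river: ρ → (-15,18,6)
river: ρ → (6,18,-15)
river: ρ → (-15,12,9)
river: ρ → (9,24,-3)
river: ρ → (-3,24,9)
closes: descent 1, river 6
min |a| on river = 3

3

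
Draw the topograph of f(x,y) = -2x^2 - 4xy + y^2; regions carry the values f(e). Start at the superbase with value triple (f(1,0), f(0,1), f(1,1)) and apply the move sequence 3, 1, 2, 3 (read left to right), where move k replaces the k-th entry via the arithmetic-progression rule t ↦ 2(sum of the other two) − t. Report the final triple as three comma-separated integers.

start (-2,1,-5) = (f(1,0),f(0,1),f(1,1))
replace slot 3: 2·((-2)+1) − (-5) = 3 → (-2,1,3)
replace slot 1: 2·(1+3) − (-2) = 10 → (10,1,3)
replace slot 2: 2·(10+3) − 1 = 25 → (10,25,3)
replace slot 3: 2·(10+25) − 3 = 67 → (10,25,67)

10,25,67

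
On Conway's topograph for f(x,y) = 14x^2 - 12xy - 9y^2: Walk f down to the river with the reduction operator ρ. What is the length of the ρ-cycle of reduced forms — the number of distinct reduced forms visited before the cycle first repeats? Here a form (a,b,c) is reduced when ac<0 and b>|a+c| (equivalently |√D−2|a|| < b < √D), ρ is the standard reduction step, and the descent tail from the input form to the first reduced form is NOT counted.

D = 648, ⌊√D⌋ = 25
descent: ρ → (-9,12,14)  [lands on river]
river: ρ → (14,16,-7)
river: ρ → (-7,12,18)
river: ρ → (18,24,-1)
river: ρ → (-1,24,18)
river: ρ → (18,12,-7)
river: ρ → (-7,16,14)
river: ρ → (14,12,-9)
river: ρ → (-9,24,2)
river: ρ → (2,24,-9)
ρ-cycle length = 10 (tail of 1 descent step not counted)

10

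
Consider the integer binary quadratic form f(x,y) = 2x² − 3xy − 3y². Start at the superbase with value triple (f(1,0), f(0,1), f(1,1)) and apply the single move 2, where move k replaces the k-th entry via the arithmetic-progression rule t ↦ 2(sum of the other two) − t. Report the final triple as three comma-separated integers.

start (2,-3,-4) = (f(1,0),f(0,1),f(1,1))
replace slot 2: 2·(2+(-4)) − (-3) = -1 → (2,-1,-4)

2,-1,-4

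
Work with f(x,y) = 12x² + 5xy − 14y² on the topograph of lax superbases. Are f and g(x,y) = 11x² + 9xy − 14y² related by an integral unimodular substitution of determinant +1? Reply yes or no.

D₁ = 697, D₂ = 697
river cycle of f (length 10): (-14, 23, 3), (3, 25, -6), (-6, 23, 7), (7, 19, -12), (-12, 5, 14), (14, 23, -3), (-3, 25, 6), (6, 23, -7), (-7, 19, 12), (12, 5, -14)
river cycle of g (length 18): (-14, 19, 6), (6, 17, -17), (-17, 17, 6), (6, 19, -14), (-14, 9, 11), (11, 13, -12), (-12, 11, 12), (12, 13, -11), (-11, 9, 14), (14, 19, -6), … (8 more)
cycles differ ⇒ inequivalent

no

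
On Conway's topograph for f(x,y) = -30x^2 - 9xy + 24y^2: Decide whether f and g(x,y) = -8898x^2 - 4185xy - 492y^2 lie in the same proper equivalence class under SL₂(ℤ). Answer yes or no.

D₁ = 2961, D₂ = 2961
river cycle of f (length 16): (24, 9, -30), (-30, 51, 3), (3, 51, -30), (-30, 9, 24), (24, 39, -15), (-15, 51, 6), (6, 45, -39), (-39, 33, 12), (12, 39, -30), (-30, 21, 21), … (6 more)
river cycle of g (length 16): (-30, 51, 3), (3, 51, -30), (-30, 9, 24), (24, 39, -15), (-15, 51, 6), (6, 45, -39), (-39, 33, 12), (12, 39, -30), (-30, 21, 21), (21, 21, -30), … (6 more)
cycles coincide ⇒ equivalent

yes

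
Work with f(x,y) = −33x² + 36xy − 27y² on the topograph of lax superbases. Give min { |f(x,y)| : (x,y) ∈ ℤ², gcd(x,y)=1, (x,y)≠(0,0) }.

translate: b→30 (≡-36 mod 66), so (33,-36,27)→(33,30,24)
flip: (33,30,24)→(24,-30,33)
translate: b→18 (≡-30 mod 48), so (24,-30,33)→(24,18,27)
reduced (well bottom): (24,18,27) with a≤c, −a<b≤a
well minimum |f| = |-24| = 24 (negative-definite)

24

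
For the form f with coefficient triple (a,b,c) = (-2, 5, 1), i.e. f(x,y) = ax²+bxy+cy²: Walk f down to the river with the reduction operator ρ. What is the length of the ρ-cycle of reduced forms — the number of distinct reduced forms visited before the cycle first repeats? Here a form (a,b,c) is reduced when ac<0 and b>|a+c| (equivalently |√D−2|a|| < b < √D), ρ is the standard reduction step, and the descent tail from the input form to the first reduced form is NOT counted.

D = 33, ⌊√D⌋ = 5
river: ρ → (1,5,-2)
river: ρ → (-2,3,3)
river: ρ → (3,3,-2)
river: ρ → (-2,5,1)
ρ-cycle length = 4 (tail of 0 descent steps not counted)

4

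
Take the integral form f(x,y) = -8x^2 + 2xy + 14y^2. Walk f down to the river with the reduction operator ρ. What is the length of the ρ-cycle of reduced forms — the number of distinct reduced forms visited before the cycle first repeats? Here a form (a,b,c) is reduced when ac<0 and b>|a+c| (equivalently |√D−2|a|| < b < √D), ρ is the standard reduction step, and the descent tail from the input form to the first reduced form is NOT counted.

D = 452, ⌊√D⌋ = 21
descent: ρ → (14,-2,-8)
descent: ρ → (-8,18,4)  [lands on river]
river: ρ → (4,14,-16)
river: ρ → (-16,18,2)
river: ρ → (2,18,-16)
river: ρ → (-16,14,4)
river: ρ → (4,18,-8)
river: ρ → (-8,14,8)
river: ρ → (8,18,-4)
river: ρ → (-4,14,16)
river: ρ → (16,18,-2)
river: ρ → (-2,18,16)
river: ρ → (16,14,-4)
river: ρ → (-4,18,8)
river: ρ → (8,14,-8)
ρ-cycle length = 14 (tail of 2 descent steps not counted)

14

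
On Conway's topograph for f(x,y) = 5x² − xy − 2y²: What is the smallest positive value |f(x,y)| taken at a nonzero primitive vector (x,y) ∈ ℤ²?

descent: ρ → (-2,5,2)  [lands on river]
river: ρ → (2,3,-4)
river: ρ → (-4,5,1)
river: ρ → (1,5,-4)
river: ρ → (-4,3,2)
river: ρ → (2,5,-2)
river: ρ → (-2,3,4)
river: ρ → (4,5,-1)
river: ρ → (-1,5,4)
river: ρ → (4,3,-2)
closes: descent 1, river 10
min |a| on river = 1

1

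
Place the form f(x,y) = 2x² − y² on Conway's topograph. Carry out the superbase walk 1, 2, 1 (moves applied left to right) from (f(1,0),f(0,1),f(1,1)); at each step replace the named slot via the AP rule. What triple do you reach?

start (2,-1,1) = (f(1,0),f(0,1),f(1,1))
replace slot 1: 2·((-1)+1) − 2 = -2 → (-2,-1,1)
replace slot 2: 2·((-2)+1) − (-1) = -1 → (-2,-1,1)
replace slot 1: 2·((-1)+1) − (-2) = 2 → (2,-1,1)

2,-1,1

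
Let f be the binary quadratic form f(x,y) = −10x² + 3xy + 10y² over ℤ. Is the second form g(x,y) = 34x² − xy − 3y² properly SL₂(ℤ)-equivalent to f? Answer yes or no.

D₁ = 409, D₂ = 409
river cycle of f (length 54): (10, 17, -3), (-3, 19, 4), (4, 13, -15), (-15, 17, 2), (2, 19, -6), (-6, 17, 5), (5, 13, -12), (-12, 11, 6), (6, 13, -10), (-10, 7, 9), … (44 more)
river cycle of g (length 54): (-3, 19, 4), (4, 13, -15), (-15, 17, 2), (2, 19, -6), (-6, 17, 5), (5, 13, -12), (-12, 11, 6), (6, 13, -10), (-10, 7, 9), (9, 11, -8), … (44 more)
cycles coincide ⇒ equivalent

yes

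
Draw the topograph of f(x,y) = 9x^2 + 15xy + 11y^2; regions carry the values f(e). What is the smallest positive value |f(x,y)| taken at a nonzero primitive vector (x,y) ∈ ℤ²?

translate: b→-3 (≡15 mod 18), so (9,15,11)→(9,-3,5)
flip: (9,-3,5)→(5,3,9)
reduced (well bottom): (5,3,9) with a≤c, −a<b≤a
well minimum = a = 5

5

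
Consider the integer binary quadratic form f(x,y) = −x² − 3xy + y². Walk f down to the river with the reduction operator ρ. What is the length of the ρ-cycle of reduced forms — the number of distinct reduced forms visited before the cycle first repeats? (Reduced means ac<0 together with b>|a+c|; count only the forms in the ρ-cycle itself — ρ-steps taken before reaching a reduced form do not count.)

D = 13, ⌊√D⌋ = 3
descent: ρ → (1,3,-1)  [lands on river]
river: ρ → (-1,3,1)
ρ-cycle length = 2 (tail of 1 descent step not counted)

2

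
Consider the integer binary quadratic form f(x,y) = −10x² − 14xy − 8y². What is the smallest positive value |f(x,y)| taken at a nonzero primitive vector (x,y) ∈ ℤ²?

translate: b→-6 (≡14 mod 20), so (10,14,8)→(10,-6,4)
flip: (10,-6,4)→(4,6,10)
translate: b→-2 (≡6 mod 8), so (4,6,10)→(4,-2,8)
reduced (well bottom): (4,-2,8) with a≤c, −a<b≤a
well minimum |f| = |-4| = 4 (negative-definite)

4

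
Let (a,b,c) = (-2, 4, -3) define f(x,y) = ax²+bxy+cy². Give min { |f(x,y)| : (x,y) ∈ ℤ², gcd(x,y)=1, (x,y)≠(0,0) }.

translate: b→0 (≡-4 mod 4), so (2,-4,3)→(2,0,1)
flip: (2,0,1)→(1,0,2)
reduced (well bottom): (1,0,2) with a≤c, −a<b≤a
well minimum |f| = |-1| = 1 (negative-definite)

1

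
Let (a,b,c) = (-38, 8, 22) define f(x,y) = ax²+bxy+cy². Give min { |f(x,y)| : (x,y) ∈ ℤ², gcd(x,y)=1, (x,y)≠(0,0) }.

descent: ρ → (22,36,-24)  [lands on river]
river: ρ → (-24,12,34)
river: ρ → (34,56,-2)
river: ρ → (-2,56,34)
river: ρ → (34,12,-24)
river: ρ → (-24,36,22)
river: ρ → (22,52,-8)
river: ρ → (-8,44,46)
river: ρ → (46,48,-6)
river: ρ → (-6,48,46)
river: ρ → (46,44,-8)
river: ρ → (-8,52,22)
closes: descent 1, river 12
min |a| on river = 2

2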